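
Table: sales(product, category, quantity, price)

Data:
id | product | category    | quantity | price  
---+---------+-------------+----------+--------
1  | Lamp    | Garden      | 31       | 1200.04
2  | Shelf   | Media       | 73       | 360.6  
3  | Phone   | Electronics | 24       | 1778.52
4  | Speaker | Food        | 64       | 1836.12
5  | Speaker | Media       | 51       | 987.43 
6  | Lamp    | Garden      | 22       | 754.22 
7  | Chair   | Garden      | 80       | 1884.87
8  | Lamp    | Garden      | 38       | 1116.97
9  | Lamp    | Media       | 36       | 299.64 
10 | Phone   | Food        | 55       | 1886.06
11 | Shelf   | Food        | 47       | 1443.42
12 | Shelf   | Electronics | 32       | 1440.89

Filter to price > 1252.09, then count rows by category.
SELECT category, COUNT(*)
FROM sales
WHERE price > 1252.09
GROUP BY category

Note: WHERE filters rows before grouping.

Result:
  Electronics: 2
  Food: 3
  Garden: 1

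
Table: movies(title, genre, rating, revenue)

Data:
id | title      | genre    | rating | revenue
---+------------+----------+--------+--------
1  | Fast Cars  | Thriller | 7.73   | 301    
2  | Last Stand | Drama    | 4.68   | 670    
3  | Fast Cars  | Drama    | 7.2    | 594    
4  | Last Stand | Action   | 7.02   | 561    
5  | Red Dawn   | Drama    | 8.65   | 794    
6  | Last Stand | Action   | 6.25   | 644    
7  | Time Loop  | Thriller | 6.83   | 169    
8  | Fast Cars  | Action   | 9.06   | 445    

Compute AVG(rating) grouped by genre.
SELECT genre, AVG(rating) as result
FROM movies
GROUP BY genre

Result:
  Action: 7.44
  Drama: 6.84
  Thriller: 7.28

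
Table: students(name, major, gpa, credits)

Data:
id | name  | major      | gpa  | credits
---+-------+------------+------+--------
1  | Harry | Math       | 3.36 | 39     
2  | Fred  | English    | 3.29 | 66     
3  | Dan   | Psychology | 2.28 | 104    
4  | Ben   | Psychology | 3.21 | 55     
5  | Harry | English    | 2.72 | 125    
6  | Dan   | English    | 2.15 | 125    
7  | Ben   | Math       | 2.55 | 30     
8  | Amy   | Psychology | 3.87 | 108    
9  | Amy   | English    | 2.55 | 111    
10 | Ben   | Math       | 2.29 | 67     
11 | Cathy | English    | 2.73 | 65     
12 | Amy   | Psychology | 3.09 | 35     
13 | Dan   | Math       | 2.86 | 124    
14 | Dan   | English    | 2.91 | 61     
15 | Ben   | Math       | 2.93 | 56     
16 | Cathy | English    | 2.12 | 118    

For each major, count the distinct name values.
SELECT major, COUNT(DISTINCT name)
FROM students
GROUP BY major

Result:
  English: 5 distinct
  Math: 3 distinct
  Psychology: 3 distinct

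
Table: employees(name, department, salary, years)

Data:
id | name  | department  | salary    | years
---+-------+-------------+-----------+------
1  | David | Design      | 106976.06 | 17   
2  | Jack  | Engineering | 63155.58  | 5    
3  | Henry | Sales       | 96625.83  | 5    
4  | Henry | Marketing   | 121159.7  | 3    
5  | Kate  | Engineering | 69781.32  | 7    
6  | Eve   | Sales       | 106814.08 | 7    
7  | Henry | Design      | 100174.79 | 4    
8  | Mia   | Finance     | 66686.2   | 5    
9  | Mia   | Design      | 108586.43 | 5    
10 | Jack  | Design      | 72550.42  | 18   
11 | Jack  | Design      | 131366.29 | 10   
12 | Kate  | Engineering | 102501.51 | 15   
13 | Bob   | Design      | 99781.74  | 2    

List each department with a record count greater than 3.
SELECT department, COUNT(*) as cnt
FROM employees
GROUP BY department
HAVING COUNT(*) > 3

Result:
  Design: 6

Note: HAVING filters groups after aggregation, WHERE filters rows before.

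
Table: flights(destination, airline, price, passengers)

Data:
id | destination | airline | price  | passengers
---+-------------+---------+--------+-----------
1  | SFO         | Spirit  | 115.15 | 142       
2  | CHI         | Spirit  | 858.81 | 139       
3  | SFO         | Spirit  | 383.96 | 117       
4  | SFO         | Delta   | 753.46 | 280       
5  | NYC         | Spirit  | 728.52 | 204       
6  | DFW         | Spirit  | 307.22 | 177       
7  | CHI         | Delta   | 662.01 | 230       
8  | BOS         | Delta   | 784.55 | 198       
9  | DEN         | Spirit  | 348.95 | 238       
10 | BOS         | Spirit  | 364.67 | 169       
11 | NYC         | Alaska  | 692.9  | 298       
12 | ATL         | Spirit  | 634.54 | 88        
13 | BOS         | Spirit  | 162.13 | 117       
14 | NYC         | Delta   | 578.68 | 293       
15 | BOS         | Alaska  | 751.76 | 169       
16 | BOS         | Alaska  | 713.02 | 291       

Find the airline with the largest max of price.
SELECT airline, MAX(price) as val
FROM flights
GROUP BY airline
ORDER BY val DESC
LIMIT 1

Result: Spirit with max(price) = 858.81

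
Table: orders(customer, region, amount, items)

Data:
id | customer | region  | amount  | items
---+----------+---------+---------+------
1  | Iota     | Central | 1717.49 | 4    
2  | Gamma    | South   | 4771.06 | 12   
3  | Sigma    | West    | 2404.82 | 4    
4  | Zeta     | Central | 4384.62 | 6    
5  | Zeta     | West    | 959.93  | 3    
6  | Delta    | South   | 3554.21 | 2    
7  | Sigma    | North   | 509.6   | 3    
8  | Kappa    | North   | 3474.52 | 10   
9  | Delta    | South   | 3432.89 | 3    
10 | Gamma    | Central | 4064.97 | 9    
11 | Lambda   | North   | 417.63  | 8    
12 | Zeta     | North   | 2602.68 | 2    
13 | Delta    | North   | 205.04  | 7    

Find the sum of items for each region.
SELECT region, SUM(items) as result
FROM orders
GROUP BY region

Result:
  Central: 19
  North: 30
  South: 17
  West: 7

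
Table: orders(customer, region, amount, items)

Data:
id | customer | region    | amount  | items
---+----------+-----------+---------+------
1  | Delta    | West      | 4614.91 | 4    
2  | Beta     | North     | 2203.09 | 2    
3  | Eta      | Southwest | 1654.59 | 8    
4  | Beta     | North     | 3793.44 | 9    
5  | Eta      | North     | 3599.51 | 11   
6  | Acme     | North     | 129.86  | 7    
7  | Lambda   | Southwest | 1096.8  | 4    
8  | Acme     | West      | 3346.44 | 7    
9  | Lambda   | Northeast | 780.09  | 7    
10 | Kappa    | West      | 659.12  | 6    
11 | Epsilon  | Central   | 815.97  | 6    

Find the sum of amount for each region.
SELECT region, SUM(amount) as result
FROM orders
GROUP BY region

Result:
  Central: 815.97
  North: 9725.90
  Northeast: 780.09
  Southwest: 2751.39
  West: 8620.47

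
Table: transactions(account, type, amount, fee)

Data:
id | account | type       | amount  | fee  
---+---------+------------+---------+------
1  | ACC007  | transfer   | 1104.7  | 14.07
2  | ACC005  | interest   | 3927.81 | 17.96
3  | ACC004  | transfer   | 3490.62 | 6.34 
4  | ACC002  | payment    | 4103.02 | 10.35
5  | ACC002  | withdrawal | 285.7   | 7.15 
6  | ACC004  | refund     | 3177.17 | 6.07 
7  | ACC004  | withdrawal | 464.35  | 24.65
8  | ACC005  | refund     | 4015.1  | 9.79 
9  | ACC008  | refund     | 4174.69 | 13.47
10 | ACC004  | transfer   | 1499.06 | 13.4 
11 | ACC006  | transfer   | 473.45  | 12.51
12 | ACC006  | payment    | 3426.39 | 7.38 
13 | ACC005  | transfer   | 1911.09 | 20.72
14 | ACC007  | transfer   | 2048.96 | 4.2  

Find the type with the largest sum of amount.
SELECT type, SUM(amount) as val
FROM transactions
GROUP BY type
ORDER BY val DESC
LIMIT 1

Result: refund with sum(amount) = 11366.96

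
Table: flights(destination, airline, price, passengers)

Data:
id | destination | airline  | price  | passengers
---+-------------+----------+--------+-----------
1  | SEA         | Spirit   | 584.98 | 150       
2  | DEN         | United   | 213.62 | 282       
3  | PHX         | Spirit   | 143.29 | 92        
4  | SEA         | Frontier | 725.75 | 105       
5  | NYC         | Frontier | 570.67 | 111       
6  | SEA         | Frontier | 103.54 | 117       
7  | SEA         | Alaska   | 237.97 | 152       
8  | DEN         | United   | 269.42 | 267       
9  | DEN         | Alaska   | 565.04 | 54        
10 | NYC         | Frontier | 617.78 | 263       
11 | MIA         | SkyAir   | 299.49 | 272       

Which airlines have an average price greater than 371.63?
SELECT airline, AVG(price)
FROM flights
GROUP BY airline
HAVING AVG(price) > 371.63

Result:
  Alaska: avg=401.51
  Frontier: avg=504.44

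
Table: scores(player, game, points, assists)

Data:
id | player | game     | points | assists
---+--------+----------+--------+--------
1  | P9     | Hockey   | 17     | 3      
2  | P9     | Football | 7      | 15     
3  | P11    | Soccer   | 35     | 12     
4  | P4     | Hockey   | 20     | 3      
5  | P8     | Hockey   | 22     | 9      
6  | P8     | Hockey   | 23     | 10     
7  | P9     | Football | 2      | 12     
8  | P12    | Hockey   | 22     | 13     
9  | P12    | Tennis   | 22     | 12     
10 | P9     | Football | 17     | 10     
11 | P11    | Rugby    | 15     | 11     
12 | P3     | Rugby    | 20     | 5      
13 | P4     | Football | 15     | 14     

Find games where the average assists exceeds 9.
SELECT game, AVG(assists)
FROM scores
GROUP BY game
HAVING AVG(assists) > 9

Result:
  Football: avg=12.75
  Soccer: avg=12.00
  Tennis: avg=12.00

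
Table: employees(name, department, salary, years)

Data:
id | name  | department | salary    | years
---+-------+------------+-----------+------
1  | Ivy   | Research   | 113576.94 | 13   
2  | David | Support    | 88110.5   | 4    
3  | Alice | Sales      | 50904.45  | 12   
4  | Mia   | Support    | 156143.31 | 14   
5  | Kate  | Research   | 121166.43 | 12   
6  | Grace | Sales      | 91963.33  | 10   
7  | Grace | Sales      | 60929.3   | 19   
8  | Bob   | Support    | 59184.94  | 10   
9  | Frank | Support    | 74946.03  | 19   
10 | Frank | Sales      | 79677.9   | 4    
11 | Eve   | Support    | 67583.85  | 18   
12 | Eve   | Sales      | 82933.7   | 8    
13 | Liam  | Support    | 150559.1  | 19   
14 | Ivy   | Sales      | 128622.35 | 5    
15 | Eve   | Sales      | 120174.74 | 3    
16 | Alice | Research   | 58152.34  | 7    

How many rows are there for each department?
SELECT department, COUNT(*) as count
FROM employees
GROUP BY department

Result:
  Research: 3
  Sales: 7
  Support: 6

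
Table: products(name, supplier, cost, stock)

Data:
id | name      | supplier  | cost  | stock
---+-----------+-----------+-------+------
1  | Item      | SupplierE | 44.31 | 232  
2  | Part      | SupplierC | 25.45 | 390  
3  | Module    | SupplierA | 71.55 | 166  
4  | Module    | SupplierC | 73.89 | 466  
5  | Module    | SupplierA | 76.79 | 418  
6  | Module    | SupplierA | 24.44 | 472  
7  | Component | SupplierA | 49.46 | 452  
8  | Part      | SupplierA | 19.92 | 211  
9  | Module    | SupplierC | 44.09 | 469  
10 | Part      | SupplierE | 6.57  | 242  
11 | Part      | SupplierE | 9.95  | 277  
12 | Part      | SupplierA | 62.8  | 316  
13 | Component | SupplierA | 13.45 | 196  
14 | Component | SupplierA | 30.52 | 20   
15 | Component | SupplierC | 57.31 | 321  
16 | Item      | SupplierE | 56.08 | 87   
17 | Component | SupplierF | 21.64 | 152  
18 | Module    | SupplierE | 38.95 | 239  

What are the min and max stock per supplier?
SELECT supplier, MIN(stock), MAX(stock)
FROM products
GROUP BY supplier

Result:
  SupplierA: min=20, max=472
  SupplierC: min=321, max=469
  SupplierE: min=87, max=277
  SupplierF: min=152, max=152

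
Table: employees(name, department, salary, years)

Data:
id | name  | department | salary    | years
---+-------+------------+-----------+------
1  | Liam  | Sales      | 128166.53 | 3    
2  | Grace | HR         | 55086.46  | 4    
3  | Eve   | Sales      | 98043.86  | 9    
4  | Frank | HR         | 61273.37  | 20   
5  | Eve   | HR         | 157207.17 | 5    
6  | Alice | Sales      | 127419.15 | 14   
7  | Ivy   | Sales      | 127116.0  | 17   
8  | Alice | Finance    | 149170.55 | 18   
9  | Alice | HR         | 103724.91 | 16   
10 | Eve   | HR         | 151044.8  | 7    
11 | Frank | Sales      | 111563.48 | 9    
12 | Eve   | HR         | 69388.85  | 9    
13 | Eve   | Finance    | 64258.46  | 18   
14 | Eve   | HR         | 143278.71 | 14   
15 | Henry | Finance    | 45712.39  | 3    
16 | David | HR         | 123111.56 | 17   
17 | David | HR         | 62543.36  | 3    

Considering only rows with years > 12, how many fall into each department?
SELECT department, COUNT(*)
FROM employees
WHERE years > 12
GROUP BY department

Note: WHERE filters rows before grouping.

Result:
  Finance: 2
  HR: 4
  Sales: 2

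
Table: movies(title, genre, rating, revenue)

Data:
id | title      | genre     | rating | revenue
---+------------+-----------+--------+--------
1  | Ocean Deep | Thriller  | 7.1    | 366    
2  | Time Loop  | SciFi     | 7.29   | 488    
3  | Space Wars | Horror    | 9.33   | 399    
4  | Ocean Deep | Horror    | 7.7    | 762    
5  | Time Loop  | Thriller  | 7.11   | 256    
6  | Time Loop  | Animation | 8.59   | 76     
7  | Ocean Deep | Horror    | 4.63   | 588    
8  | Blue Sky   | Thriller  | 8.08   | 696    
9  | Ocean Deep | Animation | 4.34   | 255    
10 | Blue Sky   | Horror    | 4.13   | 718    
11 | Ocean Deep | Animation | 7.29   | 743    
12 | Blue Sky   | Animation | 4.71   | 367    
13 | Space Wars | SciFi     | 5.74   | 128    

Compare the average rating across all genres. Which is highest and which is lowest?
SELECT genre, AVG(rating)
FROM movies
GROUP BY genre
ORDER BY AVG(rating)

All groups:
  Animation: 6.23
  Horror: 6.45
  SciFi: 6.52
  Thriller: 7.43

Highest: Thriller (7.43)
Lowest: Animation (6.23)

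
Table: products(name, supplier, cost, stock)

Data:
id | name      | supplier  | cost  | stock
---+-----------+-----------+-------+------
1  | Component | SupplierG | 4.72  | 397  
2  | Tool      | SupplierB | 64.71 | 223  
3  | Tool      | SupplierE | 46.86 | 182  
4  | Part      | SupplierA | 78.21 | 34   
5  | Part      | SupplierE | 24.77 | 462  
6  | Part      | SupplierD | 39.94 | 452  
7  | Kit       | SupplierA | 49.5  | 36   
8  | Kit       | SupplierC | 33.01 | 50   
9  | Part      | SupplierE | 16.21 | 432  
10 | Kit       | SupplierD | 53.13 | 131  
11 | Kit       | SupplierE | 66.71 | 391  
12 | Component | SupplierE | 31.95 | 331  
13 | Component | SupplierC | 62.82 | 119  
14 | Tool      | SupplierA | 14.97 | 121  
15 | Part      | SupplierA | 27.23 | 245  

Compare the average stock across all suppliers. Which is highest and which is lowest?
SELECT supplier, AVG(stock)
FROM products
GROUP BY supplier
ORDER BY AVG(stock)

All groups:
  SupplierC: 84.50
  SupplierA: 109.00
  SupplierB: 223.00
  SupplierD: 291.50
  SupplierE: 359.60
  SupplierG: 397.00

Highest: SupplierG (397.00)
Lowest: SupplierC (84.50)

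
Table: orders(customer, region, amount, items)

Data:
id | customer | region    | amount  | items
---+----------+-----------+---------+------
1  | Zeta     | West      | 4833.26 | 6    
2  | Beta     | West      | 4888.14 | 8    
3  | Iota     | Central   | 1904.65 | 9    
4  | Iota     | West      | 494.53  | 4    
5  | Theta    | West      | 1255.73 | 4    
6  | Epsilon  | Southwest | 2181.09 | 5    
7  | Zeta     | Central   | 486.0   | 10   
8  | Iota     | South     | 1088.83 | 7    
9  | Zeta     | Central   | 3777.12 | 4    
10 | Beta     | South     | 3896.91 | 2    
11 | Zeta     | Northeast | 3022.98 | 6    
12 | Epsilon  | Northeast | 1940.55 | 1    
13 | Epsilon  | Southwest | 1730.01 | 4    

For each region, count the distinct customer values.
SELECT region, COUNT(DISTINCT customer)
FROM orders
GROUP BY region

Result:
  Central: 2 distinct
  Northeast: 2 distinct
  South: 2 distinct
  Southwest: 1 distinct
  West: 4 distinct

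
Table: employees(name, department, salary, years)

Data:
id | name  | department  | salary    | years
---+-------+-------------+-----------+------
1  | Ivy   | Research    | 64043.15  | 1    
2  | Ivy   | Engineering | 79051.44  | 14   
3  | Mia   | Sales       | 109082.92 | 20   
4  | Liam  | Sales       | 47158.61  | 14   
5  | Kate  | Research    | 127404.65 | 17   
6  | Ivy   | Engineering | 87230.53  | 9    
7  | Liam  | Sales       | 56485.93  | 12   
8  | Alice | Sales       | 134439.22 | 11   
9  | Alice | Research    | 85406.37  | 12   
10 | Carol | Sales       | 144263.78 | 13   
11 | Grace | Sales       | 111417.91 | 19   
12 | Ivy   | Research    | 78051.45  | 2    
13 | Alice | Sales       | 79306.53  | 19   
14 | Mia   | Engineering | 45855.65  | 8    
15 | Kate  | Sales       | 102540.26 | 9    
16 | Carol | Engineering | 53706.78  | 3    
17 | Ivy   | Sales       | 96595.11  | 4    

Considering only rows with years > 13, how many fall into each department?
SELECT department, COUNT(*)
FROM employees
WHERE years > 13
GROUP BY department

Note: WHERE filters rows before grouping.

Result:
  Engineering: 1
  Research: 1
  Sales: 4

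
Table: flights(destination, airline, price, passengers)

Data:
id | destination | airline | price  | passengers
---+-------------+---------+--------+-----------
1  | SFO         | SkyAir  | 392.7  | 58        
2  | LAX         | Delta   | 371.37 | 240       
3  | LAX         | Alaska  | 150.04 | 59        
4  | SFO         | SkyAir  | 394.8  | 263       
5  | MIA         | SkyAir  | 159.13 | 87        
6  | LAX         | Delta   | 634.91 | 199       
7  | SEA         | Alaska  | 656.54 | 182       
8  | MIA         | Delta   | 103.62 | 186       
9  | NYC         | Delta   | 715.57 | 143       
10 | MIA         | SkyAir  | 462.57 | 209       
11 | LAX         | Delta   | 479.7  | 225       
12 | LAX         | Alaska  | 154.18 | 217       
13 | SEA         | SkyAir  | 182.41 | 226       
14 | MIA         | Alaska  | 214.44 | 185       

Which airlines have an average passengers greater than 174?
SELECT airline, AVG(passengers)
FROM flights
GROUP BY airline
HAVING AVG(passengers) > 174

Result:
  Delta: avg=198.60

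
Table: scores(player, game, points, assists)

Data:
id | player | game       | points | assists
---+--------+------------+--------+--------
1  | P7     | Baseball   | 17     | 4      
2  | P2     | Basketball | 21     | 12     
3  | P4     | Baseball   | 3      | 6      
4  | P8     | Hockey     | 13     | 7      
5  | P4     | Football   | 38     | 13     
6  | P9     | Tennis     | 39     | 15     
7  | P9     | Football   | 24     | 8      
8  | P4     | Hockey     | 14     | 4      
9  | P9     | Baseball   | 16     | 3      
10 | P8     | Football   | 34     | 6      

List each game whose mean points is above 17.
SELECT game, AVG(points)
FROM scores
GROUP BY game
HAVING AVG(points) > 17

Result:
  Basketball: avg=21.00
  Football: avg=32.00
  Tennis: avg=39.00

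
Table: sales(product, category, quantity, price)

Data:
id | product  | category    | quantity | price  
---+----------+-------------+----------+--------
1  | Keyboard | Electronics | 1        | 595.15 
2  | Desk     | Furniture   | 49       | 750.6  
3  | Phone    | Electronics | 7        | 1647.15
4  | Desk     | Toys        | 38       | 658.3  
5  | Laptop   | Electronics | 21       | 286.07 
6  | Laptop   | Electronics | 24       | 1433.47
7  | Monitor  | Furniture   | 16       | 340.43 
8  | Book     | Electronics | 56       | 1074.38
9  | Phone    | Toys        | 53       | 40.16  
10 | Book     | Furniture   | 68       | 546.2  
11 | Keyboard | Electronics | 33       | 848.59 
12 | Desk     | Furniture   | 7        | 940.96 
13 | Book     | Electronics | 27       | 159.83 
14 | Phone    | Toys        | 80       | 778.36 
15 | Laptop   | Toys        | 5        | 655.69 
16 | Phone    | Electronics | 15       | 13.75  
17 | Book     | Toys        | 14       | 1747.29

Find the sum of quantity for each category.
SELECT category, SUM(quantity) as result
FROM sales
GROUP BY category

Result:
  Electronics: 184
  Furniture: 140
  Toys: 190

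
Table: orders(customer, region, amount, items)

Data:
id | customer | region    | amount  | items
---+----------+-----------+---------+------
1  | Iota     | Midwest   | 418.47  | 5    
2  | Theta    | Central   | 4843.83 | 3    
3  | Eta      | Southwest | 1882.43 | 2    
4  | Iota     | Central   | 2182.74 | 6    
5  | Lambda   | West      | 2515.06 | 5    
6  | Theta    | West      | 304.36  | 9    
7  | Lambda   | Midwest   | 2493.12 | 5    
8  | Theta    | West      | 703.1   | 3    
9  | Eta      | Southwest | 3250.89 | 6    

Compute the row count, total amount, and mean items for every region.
SELECT region,
       COUNT(*) as cnt,
       SUM(amount) as total_amount,
       AVG(items) as avg_items
FROM orders
GROUP BY region

Result:
  Central: 2 records, 7026.57 total amount, 4.50 avg items
  Midwest: 2 records, 2911.59 total amount, 5.00 avg items
  Southwest: 2 records, 5133.32 total amount, 4.00 avg items
  West: 3 records, 3522.52 total amount, 5.67 avg items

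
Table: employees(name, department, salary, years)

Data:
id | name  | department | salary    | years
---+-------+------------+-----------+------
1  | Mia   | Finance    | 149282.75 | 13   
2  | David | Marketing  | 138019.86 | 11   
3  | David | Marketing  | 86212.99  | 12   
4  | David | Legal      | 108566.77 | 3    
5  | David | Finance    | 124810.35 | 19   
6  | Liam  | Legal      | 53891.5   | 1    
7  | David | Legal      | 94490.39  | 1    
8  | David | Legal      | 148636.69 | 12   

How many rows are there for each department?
SELECT department, COUNT(*) as count
FROM employees
GROUP BY department

Result:
  Finance: 2
  Legal: 4
  Marketing: 2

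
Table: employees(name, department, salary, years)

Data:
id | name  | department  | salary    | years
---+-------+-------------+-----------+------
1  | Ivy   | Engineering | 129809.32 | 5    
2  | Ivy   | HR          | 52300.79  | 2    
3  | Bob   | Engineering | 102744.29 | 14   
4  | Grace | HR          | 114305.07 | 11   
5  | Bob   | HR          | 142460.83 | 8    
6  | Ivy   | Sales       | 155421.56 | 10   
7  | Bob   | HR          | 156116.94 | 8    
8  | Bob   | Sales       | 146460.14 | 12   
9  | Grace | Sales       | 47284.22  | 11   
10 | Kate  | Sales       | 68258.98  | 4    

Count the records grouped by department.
SELECT department, COUNT(*) as count
FROM employees
GROUP BY department

Result:
  Engineering: 2
  HR: 4
  Sales: 4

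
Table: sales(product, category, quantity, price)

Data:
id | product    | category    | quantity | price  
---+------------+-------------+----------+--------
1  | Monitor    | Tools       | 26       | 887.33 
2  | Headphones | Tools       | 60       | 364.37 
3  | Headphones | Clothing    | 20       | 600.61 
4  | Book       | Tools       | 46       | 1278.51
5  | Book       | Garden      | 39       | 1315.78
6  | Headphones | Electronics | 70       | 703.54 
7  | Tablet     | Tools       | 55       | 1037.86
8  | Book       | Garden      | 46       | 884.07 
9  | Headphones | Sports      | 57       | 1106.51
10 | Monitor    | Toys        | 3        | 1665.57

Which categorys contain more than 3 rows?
SELECT category, COUNT(*) as cnt
FROM sales
GROUP BY category
HAVING COUNT(*) > 3

Result:
  Tools: 4

Note: HAVING filters groups after aggregation, WHERE filters rows before.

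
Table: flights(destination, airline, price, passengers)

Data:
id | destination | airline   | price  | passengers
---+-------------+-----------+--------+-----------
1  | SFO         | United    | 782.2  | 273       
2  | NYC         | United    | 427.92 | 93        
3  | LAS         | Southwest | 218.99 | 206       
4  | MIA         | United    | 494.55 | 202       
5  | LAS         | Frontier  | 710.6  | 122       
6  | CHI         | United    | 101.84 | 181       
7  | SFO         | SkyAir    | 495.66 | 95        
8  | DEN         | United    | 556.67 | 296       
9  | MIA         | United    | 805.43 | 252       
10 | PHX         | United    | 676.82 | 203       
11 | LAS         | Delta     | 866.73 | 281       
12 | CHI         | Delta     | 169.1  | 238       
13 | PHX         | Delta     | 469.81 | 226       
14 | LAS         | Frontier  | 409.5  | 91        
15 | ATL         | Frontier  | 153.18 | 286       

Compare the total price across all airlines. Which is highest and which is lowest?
SELECT airline, SUM(price)
FROM flights
GROUP BY airline
ORDER BY SUM(price)

All groups:
  Southwest: 218.99
  SkyAir: 495.66
  Frontier: 1273.28
  Delta: 1505.64
  United: 3845.43

Highest: United (3845.43)
Lowest: Southwest (218.99)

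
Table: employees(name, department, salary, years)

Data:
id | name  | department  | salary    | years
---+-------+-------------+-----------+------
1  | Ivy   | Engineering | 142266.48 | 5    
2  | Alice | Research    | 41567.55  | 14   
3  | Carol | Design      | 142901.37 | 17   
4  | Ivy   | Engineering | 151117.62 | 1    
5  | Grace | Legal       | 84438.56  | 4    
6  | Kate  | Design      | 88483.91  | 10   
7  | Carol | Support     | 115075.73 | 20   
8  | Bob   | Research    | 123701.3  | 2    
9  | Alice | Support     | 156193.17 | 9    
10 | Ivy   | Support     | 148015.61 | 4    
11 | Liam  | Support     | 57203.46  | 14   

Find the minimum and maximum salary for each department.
SELECT department, MIN(salary), MAX(salary)
FROM employees
GROUP BY department

Result:
  Design: min=88483.91, max=142901.37
  Engineering: min=142266.48, max=151117.62
  Legal: min=84438.56, max=84438.56
  Research: min=41567.55, max=123701.30
  Support: min=57203.46, max=156193.17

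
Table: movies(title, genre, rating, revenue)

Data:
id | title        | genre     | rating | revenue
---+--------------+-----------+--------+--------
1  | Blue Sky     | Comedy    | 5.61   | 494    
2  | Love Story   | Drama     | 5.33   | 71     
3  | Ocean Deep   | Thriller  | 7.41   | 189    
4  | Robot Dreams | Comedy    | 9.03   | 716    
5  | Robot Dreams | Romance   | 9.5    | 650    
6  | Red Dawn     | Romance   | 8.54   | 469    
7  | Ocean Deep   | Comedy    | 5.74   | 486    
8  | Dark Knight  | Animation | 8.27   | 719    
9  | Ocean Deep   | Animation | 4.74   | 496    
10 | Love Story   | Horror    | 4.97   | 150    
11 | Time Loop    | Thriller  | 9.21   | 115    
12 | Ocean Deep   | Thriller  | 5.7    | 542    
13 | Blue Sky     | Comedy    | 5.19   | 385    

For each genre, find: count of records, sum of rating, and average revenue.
SELECT genre,
       COUNT(*) as cnt,
       SUM(rating) as total_rating,
       AVG(revenue) as avg_revenue
FROM movies
GROUP BY genre

Result:
  Animation: 2 records, 13.01 total rating, 607.50 avg revenue
  Comedy: 4 records, 25.57 total rating, 520.25 avg revenue
  Drama: 1 records, 5.33 total rating, 71.00 avg revenue
  Horror: 1 records, 4.97 total rating, 150.00 avg revenue
  Romance: 2 records, 18.04 total rating, 559.50 avg revenue
  Thriller: 3 records, 22.32 total rating, 282.00 avg revenue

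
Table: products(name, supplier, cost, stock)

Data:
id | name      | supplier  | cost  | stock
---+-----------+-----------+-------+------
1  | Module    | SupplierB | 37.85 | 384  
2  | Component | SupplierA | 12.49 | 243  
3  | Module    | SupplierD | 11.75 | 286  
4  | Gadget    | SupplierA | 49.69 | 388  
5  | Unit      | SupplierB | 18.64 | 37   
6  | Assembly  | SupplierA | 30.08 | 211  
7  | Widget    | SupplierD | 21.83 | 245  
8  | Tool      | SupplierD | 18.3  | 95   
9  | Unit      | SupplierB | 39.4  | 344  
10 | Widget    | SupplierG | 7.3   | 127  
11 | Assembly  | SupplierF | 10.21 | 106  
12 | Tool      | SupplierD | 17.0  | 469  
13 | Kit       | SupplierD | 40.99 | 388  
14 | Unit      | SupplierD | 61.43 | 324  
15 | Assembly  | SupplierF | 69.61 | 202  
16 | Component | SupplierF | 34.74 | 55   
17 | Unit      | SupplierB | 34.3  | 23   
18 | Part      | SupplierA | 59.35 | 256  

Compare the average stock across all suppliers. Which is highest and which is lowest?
SELECT supplier, AVG(stock)
FROM products
GROUP BY supplier
ORDER BY AVG(stock)

All groups:
  SupplierF: 121.00
  SupplierG: 127.00
  SupplierB: 197.00
  SupplierA: 274.50
  SupplierD: 301.17

Highest: SupplierD (301.17)
Lowest: SupplierF (121.00)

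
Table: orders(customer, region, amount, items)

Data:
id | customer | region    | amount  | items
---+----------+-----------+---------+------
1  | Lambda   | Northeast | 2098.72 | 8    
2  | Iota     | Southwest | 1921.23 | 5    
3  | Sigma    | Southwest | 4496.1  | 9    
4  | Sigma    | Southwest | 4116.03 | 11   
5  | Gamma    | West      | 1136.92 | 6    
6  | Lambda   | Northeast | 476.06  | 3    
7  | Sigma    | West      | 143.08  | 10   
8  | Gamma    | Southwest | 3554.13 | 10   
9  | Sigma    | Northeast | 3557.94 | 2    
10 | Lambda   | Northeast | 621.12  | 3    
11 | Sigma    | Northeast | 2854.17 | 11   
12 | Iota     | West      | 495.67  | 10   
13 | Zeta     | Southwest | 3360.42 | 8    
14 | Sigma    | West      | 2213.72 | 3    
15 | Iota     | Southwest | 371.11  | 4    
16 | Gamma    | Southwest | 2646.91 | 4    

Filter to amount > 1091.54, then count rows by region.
SELECT region, COUNT(*)
FROM orders
WHERE amount > 1091.54
GROUP BY region

Note: WHERE filters rows before grouping.

Result:
  Northeast: 3
  Southwest: 6
  West: 2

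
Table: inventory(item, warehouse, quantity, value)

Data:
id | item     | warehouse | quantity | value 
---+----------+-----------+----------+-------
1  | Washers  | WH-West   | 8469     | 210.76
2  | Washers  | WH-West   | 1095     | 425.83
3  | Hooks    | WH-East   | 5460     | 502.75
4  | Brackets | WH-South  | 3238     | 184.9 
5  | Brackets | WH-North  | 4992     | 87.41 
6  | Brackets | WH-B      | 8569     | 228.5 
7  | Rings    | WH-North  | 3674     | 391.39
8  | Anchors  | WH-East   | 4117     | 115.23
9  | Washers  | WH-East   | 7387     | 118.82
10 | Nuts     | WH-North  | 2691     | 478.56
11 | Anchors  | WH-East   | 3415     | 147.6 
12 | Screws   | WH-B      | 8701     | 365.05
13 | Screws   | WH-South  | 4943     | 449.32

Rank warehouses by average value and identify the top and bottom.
SELECT warehouse, AVG(value)
FROM inventory
GROUP BY warehouse
ORDER BY AVG(value)

All groups:
  WH-East: 221.10
  WH-B: 296.78
  WH-South: 317.11
  WH-West: 318.30
  WH-North: 319.12

Highest: WH-North (319.12)
Lowest: WH-East (221.10)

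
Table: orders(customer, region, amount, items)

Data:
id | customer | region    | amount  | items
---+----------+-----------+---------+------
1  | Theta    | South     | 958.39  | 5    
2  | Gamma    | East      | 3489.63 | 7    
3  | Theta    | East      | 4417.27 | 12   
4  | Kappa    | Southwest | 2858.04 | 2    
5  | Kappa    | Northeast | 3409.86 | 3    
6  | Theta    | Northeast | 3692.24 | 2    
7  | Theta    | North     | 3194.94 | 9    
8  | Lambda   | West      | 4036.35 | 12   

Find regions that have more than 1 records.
SELECT region, COUNT(*) as cnt
FROM orders
GROUP BY region
HAVING COUNT(*) > 1

Result:
  East: 2
  Northeast: 2

Note: HAVING filters groups after aggregation, WHERE filters rows before.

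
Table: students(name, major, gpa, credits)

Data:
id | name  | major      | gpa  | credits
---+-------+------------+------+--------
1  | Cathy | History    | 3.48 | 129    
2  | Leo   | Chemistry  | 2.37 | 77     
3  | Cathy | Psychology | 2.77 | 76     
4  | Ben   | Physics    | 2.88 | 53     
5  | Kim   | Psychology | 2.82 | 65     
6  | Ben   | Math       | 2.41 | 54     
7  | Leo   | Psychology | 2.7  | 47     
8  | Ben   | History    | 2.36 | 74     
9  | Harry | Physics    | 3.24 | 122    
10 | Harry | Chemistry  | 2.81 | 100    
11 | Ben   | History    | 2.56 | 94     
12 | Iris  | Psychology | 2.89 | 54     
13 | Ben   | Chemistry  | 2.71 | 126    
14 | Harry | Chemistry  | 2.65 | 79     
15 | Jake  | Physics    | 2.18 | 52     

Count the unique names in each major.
SELECT major, COUNT(DISTINCT name)
FROM students
GROUP BY major

Result:
  Chemistry: 3 distinct
  History: 2 distinct
  Math: 1 distinct
  Physics: 3 distinct
  Psychology: 4 distinct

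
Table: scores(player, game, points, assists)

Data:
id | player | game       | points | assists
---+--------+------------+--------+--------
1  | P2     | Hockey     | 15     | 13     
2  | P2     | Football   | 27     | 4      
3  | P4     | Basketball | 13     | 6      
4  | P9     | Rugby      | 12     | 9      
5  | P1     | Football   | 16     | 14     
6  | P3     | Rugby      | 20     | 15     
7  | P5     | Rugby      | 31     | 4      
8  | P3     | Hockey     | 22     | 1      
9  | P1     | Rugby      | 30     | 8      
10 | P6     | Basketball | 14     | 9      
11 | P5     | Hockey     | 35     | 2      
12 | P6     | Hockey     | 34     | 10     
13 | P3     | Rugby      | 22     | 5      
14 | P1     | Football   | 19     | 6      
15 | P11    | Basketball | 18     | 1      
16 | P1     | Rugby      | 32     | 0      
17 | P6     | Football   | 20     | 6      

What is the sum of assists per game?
SELECT game, SUM(assists) as result
FROM scores
GROUP BY game

Result:
  Basketball: 16
  Football: 30
  Hockey: 26
  Rugby: 41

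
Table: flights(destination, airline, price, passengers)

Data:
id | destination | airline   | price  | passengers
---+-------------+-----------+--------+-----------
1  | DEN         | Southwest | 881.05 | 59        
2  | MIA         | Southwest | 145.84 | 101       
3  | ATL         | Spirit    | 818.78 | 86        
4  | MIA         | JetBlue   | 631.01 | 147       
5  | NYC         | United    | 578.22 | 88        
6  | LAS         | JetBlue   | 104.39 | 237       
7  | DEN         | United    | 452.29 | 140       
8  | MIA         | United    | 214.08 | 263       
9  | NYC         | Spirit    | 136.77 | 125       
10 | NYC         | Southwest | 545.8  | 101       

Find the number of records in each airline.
SELECT airline, COUNT(*) as count
FROM flights
GROUP BY airline

Result:
  JetBlue: 2
  Southwest: 3
  Spirit: 2
  United: 3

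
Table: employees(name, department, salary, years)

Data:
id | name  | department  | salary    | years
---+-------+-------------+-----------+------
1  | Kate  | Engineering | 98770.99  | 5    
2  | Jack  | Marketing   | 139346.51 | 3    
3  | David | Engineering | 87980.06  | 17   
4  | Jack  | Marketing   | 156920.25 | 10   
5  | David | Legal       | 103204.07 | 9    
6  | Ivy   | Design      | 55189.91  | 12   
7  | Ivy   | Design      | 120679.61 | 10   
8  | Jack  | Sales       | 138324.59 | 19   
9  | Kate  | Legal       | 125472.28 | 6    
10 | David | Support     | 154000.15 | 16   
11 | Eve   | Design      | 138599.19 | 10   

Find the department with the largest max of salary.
SELECT department, MAX(salary) as val
FROM employees
GROUP BY department
ORDER BY val DESC
LIMIT 1

Result: Marketing with max(salary) = 156920.25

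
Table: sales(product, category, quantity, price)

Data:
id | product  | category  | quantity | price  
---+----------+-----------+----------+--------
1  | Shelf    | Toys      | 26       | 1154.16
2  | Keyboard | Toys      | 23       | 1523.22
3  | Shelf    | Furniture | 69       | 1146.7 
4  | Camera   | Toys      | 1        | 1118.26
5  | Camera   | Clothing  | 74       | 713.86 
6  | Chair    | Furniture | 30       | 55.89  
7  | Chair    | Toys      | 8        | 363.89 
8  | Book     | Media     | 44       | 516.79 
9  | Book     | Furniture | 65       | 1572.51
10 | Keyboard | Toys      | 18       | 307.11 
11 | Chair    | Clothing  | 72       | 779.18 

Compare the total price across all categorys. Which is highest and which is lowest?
SELECT category, SUM(price)
FROM sales
GROUP BY category
ORDER BY SUM(price)

All groups:
  Media: 516.79
  Clothing: 1493.04
  Furniture: 2775.10
  Toys: 4466.64

Highest: Toys (4466.64)
Lowest: Media (516.79)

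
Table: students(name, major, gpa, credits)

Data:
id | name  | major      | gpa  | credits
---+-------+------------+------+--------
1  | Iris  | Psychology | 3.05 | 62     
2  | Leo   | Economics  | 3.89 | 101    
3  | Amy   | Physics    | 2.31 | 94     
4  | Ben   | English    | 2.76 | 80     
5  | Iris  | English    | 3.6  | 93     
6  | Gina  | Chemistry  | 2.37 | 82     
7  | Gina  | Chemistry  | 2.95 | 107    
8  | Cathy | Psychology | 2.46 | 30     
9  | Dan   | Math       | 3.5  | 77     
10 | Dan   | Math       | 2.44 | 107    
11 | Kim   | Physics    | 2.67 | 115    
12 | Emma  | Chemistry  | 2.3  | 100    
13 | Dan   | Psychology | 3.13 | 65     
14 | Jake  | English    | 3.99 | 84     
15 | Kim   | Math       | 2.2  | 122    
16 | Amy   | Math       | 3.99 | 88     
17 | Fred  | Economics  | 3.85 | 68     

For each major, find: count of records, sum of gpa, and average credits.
SELECT major,
       COUNT(*) as cnt,
       SUM(gpa) as total_gpa,
       AVG(credits) as avg_credits
FROM students
GROUP BY major

Result:
  Chemistry: 3 records, 7.62 total gpa, 96.33 avg credits
  Economics: 2 records, 7.74 total gpa, 84.50 avg credits
  English: 3 records, 10.35 total gpa, 85.67 avg credits
  Math: 4 records, 12.13 total gpa, 98.50 avg credits
  Physics: 2 records, 4.98 total gpa, 104.50 avg credits
  Psychology: 3 records, 8.64 total gpa, 52.33 avg credits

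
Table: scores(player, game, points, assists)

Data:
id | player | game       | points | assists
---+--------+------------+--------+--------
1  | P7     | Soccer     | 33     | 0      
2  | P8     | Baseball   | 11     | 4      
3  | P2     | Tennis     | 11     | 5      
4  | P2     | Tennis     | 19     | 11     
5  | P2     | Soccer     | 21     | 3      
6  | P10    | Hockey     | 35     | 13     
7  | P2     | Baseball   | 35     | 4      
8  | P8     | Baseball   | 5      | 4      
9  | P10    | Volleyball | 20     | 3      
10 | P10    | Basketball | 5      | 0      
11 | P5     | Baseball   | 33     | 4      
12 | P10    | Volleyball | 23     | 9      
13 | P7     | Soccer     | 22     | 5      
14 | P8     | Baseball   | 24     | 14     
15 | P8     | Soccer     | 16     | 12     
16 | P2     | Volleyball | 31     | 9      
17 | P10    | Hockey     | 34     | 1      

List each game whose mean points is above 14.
SELECT game, AVG(points)
FROM scores
GROUP BY game
HAVING AVG(points) > 14

Result:
  Baseball: avg=21.60
  Hockey: avg=34.50
  Soccer: avg=23.00
  Tennis: avg=15.00
  Volleyball: avg=24.67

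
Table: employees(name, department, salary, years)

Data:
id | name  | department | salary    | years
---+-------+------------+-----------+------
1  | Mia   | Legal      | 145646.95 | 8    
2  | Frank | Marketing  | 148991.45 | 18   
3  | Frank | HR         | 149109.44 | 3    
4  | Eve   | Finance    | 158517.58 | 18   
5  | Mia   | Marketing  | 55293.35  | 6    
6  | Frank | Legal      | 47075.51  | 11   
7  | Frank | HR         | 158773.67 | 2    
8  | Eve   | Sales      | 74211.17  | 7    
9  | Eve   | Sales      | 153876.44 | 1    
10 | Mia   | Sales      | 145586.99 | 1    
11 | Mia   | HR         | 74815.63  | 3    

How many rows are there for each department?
SELECT department, COUNT(*) as count
FROM employees
GROUP BY department

Result:
  Finance: 1
  HR: 3
  Legal: 2
  Marketing: 2
  Sales: 3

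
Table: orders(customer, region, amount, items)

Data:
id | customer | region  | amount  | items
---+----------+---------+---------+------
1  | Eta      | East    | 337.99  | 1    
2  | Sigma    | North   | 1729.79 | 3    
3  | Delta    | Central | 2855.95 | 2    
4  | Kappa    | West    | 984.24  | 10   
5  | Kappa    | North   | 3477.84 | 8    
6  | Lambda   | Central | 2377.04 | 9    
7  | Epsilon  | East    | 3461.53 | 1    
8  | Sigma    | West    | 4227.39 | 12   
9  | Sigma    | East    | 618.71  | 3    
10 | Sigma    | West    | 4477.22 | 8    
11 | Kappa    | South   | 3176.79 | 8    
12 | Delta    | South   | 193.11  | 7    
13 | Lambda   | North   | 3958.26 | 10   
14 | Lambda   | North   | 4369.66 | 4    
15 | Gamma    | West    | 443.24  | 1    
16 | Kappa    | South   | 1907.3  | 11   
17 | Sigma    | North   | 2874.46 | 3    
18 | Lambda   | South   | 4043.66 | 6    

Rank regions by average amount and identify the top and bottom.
SELECT region, AVG(amount)
FROM orders
GROUP BY region
ORDER BY AVG(amount)

All groups:
  East: 1472.74
  South: 2330.22
  West: 2533.02
  Central: 2616.50
  North: 3282.00

Highest: North (3282.00)
Lowest: East (1472.74)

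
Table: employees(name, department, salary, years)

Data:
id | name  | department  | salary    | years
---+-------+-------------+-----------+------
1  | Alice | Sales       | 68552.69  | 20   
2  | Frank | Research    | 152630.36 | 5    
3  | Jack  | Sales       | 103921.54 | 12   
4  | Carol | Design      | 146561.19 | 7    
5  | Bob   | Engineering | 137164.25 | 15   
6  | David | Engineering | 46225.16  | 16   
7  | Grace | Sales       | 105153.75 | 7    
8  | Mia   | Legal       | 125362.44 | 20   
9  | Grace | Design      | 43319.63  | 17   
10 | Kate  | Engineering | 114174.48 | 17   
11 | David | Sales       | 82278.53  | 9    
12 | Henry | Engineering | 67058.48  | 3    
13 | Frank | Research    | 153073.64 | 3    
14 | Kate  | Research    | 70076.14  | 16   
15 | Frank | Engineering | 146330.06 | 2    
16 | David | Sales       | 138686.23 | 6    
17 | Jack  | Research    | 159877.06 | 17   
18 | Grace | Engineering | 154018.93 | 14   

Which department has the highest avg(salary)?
SELECT department, AVG(salary) as val
FROM employees
GROUP BY department
ORDER BY val DESC
LIMIT 1

Result: Research with avg(salary) = 133914.30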